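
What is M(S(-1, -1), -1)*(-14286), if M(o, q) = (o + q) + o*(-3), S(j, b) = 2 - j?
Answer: 100002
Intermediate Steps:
M(o, q) = q - 2*o (M(o, q) = (o + q) - 3*o = q - 2*o)
M(S(-1, -1), -1)*(-14286) = (-1 - 2*(2 - 1*(-1)))*(-14286) = (-1 - 2*(2 + 1))*(-14286) = (-1 - 2*3)*(-14286) = (-1 - 6)*(-14286) = -7*(-14286) = 100002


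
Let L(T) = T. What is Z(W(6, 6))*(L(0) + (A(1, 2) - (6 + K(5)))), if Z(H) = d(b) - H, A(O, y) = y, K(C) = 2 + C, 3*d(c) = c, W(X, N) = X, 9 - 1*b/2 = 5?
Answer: 110/3 ≈ 36.667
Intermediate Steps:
b = 8 (b = 18 - 2*5 = 18 - 10 = 8)
d(c) = c/3
Z(H) = 8/3 - H (Z(H) = (1/3)*8 - H = 8/3 - H)
Z(W(6, 6))*(L(0) + (A(1, 2) - (6 + K(5)))) = (8/3 - 1*6)*(0 + (2 - (6 + (2 + 5)))) = (8/3 - 6)*(0 + (2 - (6 + 7))) = -10*(0 + (2 - 1*13))/3 = -10*(0 + (2 - 13))/3 = -10*(0 - 11)/3 = -10/3*(-11) = 110/3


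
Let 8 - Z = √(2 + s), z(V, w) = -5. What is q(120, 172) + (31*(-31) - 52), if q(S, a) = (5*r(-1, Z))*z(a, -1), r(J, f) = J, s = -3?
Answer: -988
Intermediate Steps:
Z = 8 - I (Z = 8 - √(2 - 3) = 8 - √(-1) = 8 - I ≈ 8.0 - 1.0*I)
q(S, a) = 25 (q(S, a) = (5*(-1))*(-5) = -5*(-5) = 25)
q(120, 172) + (31*(-31) - 52) = 25 + (31*(-31) - 52) = 25 + (-961 - 52) = 25 - 1013 = -988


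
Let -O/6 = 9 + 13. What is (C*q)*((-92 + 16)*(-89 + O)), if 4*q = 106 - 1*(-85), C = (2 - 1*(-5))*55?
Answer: 308773465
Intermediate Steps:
O = -132 (O = -6*(9 + 13) = -6*22 = -132)
C = 385 (C = (2 + 5)*55 = 7*55 = 385)
q = 191/4 (q = (106 - 1*(-85))/4 = (106 + 85)/4 = (1/4)*191 = 191/4 ≈ 47.750)
(C*q)*((-92 + 16)*(-89 + O)) = (385*(191/4))*((-92 + 16)*(-89 - 132)) = 73535*(-76*(-221))/4 = (73535/4)*16796 = 308773465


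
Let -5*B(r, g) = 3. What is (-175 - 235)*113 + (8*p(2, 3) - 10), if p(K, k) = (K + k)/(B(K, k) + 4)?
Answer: -787580/17 ≈ -46328.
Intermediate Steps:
B(r, g) = -⅗ (B(r, g) = -⅕*3 = -⅗)
p(K, k) = 5*K/17 + 5*k/17 (p(K, k) = (K + k)/(-⅗ + 4) = (K + k)/(17/5) = (K + k)*(5/17) = 5*K/17 + 5*k/17)
(-175 - 235)*113 + (8*p(2, 3) - 10) = (-175 - 235)*113 + (8*((5/17)*2 + (5/17)*3) - 10) = -410*113 + (8*(10/17 + 15/17) - 10) = -46330 + (8*(25/17) - 10) = -46330 + (200/17 - 10) = -46330 + 30/17 = -787580/17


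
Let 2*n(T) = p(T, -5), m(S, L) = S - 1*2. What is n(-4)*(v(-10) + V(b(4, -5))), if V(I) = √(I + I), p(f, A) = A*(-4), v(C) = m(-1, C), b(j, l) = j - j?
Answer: -30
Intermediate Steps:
b(j, l) = 0
m(S, L) = -2 + S (m(S, L) = S - 2 = -2 + S)
v(C) = -3 (v(C) = -2 - 1 = -3)
p(f, A) = -4*A
V(I) = √2*√I (V(I) = √(2*I) = √2*√I)
n(T) = 10 (n(T) = (-4*(-5))/2 = (½)*20 = 10)
n(-4)*(v(-10) + V(b(4, -5))) = 10*(-3 + √2*√0) = 10*(-3 + √2*0) = 10*(-3 + 0) = 10*(-3) = -30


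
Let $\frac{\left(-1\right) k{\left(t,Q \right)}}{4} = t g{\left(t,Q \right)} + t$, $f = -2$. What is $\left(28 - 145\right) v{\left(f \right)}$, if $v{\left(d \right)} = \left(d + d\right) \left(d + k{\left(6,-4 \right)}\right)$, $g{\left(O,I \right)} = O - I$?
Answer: $-124488$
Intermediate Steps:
$k{\left(t,Q \right)} = - 4 t - 4 t \left(t - Q\right)$ ($k{\left(t,Q \right)} = - 4 \left(t \left(t - Q\right) + t\right) = - 4 \left(t + t \left(t - Q\right)\right) = - 4 t - 4 t \left(t - Q\right)$)
$v{\left(d \right)} = 2 d \left(-264 + d\right)$ ($v{\left(d \right)} = \left(d + d\right) \left(d + 4 \cdot 6 \left(-1 - 4 - 6\right)\right) = 2 d \left(d + 4 \cdot 6 \left(-1 - 4 - 6\right)\right) = 2 d \left(d + 4 \cdot 6 \left(-11\right)\right) = 2 d \left(d - 264\right) = 2 d \left(-264 + d\right)$)
$\left(28 - 145\right) v{\left(f \right)} = \left(28 - 145\right) 2 \left(-2\right) \left(-264 - 2\right) = - 117 \cdot 2 \left(-2\right) \left(-266\right) = \left(-117\right) 1064 = -124488$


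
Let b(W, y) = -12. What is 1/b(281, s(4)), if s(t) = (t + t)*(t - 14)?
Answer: -1/12 ≈ -0.083333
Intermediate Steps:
s(t) = 2*t*(-14 + t) (s(t) = (2*t)*(-14 + t) = 2*t*(-14 + t))
1/b(281, s(4)) = 1/(-12) = -1/12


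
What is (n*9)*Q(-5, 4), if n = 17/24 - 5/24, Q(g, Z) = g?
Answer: -45/2 ≈ -22.500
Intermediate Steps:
n = ½ (n = 17*(1/24) - 5*1/24 = 17/24 - 5/24 = ½ ≈ 0.50000)
(n*9)*Q(-5, 4) = ((½)*9)*(-5) = (9/2)*(-5) = -45/2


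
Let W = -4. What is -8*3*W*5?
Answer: 480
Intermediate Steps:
-8*3*W*5 = -8*3*(-4)*5 = -(-96)*5 = -8*(-12)*5 = 96*5 = 480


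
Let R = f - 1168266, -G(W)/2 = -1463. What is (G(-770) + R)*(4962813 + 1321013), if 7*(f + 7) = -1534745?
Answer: -60903934977724/7 ≈ -8.7006e+12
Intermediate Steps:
f = -1534794/7 (f = -7 + (⅐)*(-1534745) = -7 - 1534745/7 = -1534794/7 ≈ -2.1926e+5)
G(W) = 2926 (G(W) = -2*(-1463) = 2926)
R = -9712656/7 (R = -1534794/7 - 1168266 = -9712656/7 ≈ -1.3875e+6)
(G(-770) + R)*(4962813 + 1321013) = (2926 - 9712656/7)*(4962813 + 1321013) = -9692174/7*6283826 = -60903934977724/7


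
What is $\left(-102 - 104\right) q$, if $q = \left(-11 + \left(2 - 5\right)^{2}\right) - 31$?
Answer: $6798$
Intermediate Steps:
$q = -33$ ($q = \left(-11 + \left(-3\right)^{2}\right) - 31 = \left(-11 + 9\right) - 31 = -2 - 31 = -33$)
$\left(-102 - 104\right) q = \left(-102 - 104\right) \left(-33\right) = \left(-206\right) \left(-33\right) = 6798$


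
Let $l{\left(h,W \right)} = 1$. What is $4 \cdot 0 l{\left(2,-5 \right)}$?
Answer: $0$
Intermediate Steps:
$4 \cdot 0 l{\left(2,-5 \right)} = 4 \cdot 0 \cdot 1 = 0 \cdot 1 = 0$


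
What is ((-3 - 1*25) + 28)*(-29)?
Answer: 0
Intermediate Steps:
((-3 - 1*25) + 28)*(-29) = ((-3 - 25) + 28)*(-29) = (-28 + 28)*(-29) = 0*(-29) = 0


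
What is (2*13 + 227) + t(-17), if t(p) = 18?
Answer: 271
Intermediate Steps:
(2*13 + 227) + t(-17) = (2*13 + 227) + 18 = (26 + 227) + 18 = 253 + 18 = 271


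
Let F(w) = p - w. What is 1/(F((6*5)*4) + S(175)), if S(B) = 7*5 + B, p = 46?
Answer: 1/136 ≈ 0.0073529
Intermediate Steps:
S(B) = 35 + B
F(w) = 46 - w
1/(F((6*5)*4) + S(175)) = 1/((46 - 6*5*4) + (35 + 175)) = 1/((46 - 30*4) + 210) = 1/((46 - 1*120) + 210) = 1/((46 - 120) + 210) = 1/(-74 + 210) = 1/136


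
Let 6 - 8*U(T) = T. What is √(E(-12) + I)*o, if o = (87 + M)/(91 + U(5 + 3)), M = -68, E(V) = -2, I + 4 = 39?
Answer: 76*√33/363 ≈ 1.2027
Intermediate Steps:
I = 35 (I = -4 + 39 = 35)
U(T) = ¾ - T/8
o = 76/363 (o = (87 - 68)/(91 + (¾ - (5 + 3)/8)) = 19/(91 + (¾ - ⅛*8)) = 19/(91 + (¾ - 1)) = 19/(91 - ¼) = 19/(363/4) = 19*(4/363) = 76/363 ≈ 0.20937)
√(E(-12) + I)*o = √(-2 + 35)*(76/363) = √33*(76/363) = 76*√33/363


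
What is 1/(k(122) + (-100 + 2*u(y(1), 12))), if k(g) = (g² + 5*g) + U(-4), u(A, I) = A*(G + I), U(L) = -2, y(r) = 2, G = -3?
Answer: 1/15428 ≈ 6.4817e-5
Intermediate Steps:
u(A, I) = A*(-3 + I)
k(g) = -2 + g² + 5*g (k(g) = (g² + 5*g) - 2 = -2 + g² + 5*g)
1/(k(122) + (-100 + 2*u(y(1), 12))) = 1/((-2 + 122² + 5*122) + (-100 + 2*(2*(-3 + 12)))) = 1/((-2 + 14884 + 610) + (-100 + 2*(2*9))) = 1/(15492 + (-100 + 2*18)) = 1/(15492 + (-100 + 36)) = 1/(15492 - 64) = 1/15428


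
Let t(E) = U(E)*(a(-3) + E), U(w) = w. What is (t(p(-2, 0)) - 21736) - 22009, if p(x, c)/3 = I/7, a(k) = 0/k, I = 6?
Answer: -2143181/49 ≈ -43738.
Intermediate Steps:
a(k) = 0
p(x, c) = 18/7 (p(x, c) = 3*(6/7) = 18/7)
t(E) = E² (t(E) = E*(0 + E) = E*E = E²)
(t(p(-2, 0)) - 21736) - 22009 = ((18/7)² - 21736) - 22009 = (324/49 - 21736) - 22009 = -1064740/49 - 22009 = -2143181/49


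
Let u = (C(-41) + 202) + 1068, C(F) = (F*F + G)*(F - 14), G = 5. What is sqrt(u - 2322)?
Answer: I*sqrt(93782) ≈ 306.24*I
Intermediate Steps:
C(F) = (-14 + F)*(5 + F**2) (C(F) = (F*F + 5)*(F - 14) = (F**2 + 5)*(-14 + F) = (5 + F**2)*(-14 + F) = (-14 + F)*(5 + F**2))
u = -91460 (u = ((-70 + (-41)**3 - 14*(-41)**2 + 5*(-41)) + 202) + 1068 = ((-70 - 68921 - 14*1681 - 205) + 202) + 1068 = ((-70 - 68921 - 23534 - 205) + 202) + 1068 = (-92730 + 202) + 1068 = -92528 + 1068 = -91460)
sqrt(u - 2322) = sqrt(-91460 - 2322) = sqrt(-93782) = I*sqrt(93782)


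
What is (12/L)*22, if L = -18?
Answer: -44/3 ≈ -14.667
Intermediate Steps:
(12/L)*22 = (12/(-18))*22 = -1/18*12*22 = -2/3*22 = -44/3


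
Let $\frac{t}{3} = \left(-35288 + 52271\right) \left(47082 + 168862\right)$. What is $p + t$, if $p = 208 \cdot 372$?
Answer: $11002208232$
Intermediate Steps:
$t = 11002130856$ ($t = 3 \left(-35288 + 52271\right) \left(47082 + 168862\right) = 3 \cdot 16983 \cdot 215944 = 3 \cdot 3667376952 = 11002130856$)
$p = 77376$
$p + t = 77376 + 11002130856 = 11002208232$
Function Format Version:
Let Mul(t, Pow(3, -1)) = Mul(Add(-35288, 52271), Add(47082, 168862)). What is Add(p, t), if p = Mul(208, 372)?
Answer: 11002208232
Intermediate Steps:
t = 11002130856 (t = Mul(3, Mul(Add(-35288, 52271), Add(47082, 168862))) = Mul(3, Mul(16983, 215944)) = Mul(3, 3667376952) = 11002130856)
p = 77376
Add(p, t) = Add(77376, 11002130856) = 11002208232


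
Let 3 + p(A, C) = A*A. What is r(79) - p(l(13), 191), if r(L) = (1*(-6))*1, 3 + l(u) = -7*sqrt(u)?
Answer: -649 - 42*sqrt(13) ≈ -800.43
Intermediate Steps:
l(u) = -3 - 7*sqrt(u)
p(A, C) = -3 + A**2 (p(A, C) = -3 + A*A = -3 + A**2)
r(L) = -6 (r(L) = -6*1 = -6)
r(79) - p(l(13), 191) = -6 - (-3 + (-3 - 7*sqrt(13))**2) = -6 + (3 - (-3 - 7*sqrt(13))**2) = -3 - (-3 - 7*sqrt(13))**2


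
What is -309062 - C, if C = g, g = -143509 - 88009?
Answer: -77544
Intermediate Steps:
g = -231518
C = -231518
-309062 - C = -309062 - 1*(-231518) = -309062 + 231518 = -77544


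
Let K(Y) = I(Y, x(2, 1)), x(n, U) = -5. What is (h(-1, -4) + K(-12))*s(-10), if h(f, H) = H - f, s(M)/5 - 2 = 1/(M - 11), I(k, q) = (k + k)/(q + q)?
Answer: -41/7 ≈ -5.8571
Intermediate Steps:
I(k, q) = k/q (I(k, q) = (2*k)/((2*q)) = (2*k)*(1/(2*q)) = k/q)
s(M) = 10 + 5/(-11 + M) (s(M) = 10 + 5/(M - 11) = 10 + 5/(-11 + M))
K(Y) = -Y/5 (K(Y) = Y/(-5) = Y*(-1/5) = -Y/5)
(h(-1, -4) + K(-12))*s(-10) = ((-4 - 1*(-1)) - 1/5*(-12))*(5*(-21 + 2*(-10))/(-11 - 10)) = ((-4 + 1) + 12/5)*(5*(-21 - 20)/(-21)) = (-3 + 12/5)*(5*(-1/21)*(-41)) = -3/5*205/21 = -41/7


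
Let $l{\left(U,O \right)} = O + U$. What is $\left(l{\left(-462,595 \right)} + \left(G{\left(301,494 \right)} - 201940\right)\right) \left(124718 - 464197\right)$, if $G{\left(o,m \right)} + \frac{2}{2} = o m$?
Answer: $18031087606$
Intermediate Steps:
$G{\left(o,m \right)} = -1 + m o$ ($G{\left(o,m \right)} = -1 + o m = -1 + m o$)
$\left(l{\left(-462,595 \right)} + \left(G{\left(301,494 \right)} - 201940\right)\right) \left(124718 - 464197\right) = \left(\left(595 - 462\right) + \left(\left(-1 + 494 \cdot 301\right) - 201940\right)\right) \left(124718 - 464197\right) = \left(133 + \left(\left(-1 + 148694\right) - 201940\right)\right) \left(-339479\right) = \left(133 + \left(148693 - 201940\right)\right) \left(-339479\right) = \left(133 - 53247\right) \left(-339479\right) = \left(-53114\right) \left(-339479\right) = 18031087606$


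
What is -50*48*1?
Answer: -2400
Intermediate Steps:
-50*48*1 = -2400*1 = -2400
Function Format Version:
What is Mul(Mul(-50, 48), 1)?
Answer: -2400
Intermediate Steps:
Mul(Mul(-50, 48), 1) = Mul(-2400, 1) = -2400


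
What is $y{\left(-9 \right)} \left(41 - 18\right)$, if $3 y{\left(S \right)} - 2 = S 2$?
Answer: $- \frac{368}{3} \approx -122.67$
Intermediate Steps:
$y{\left(S \right)} = \frac{2}{3} + \frac{2 S}{3}$ ($y{\left(S \right)} = \frac{2}{3} + \frac{S 2}{3} = \frac{2}{3} + \frac{2 S}{3}$)
$y{\left(-9 \right)} \left(41 - 18\right) = \left(\frac{2}{3} + \frac{2}{3} \left(-9\right)\right) \left(41 - 18\right) = \left(\frac{2}{3} - 6\right) 23 = \left(- \frac{16}{3}\right) 23 = - \frac{368}{3}$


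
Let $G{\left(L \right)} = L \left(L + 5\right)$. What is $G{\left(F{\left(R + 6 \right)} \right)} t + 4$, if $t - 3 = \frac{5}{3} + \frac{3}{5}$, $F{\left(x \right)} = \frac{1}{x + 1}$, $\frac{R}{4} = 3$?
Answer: $\frac{9748}{1805} \approx 5.4006$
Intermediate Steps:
$R = 12$ ($R = 4 \cdot 3 = 12$)
$F{\left(x \right)} = \frac{1}{1 + x}$
$G{\left(L \right)} = L \left(5 + L\right)$
$t = \frac{79}{15}$ ($t = 3 + \left(\frac{5}{3} + \frac{3}{5}\right) = 3 + \frac{34}{15} = \frac{79}{15} \approx 5.2667$)
$G{\left(F{\left(R + 6 \right)} \right)} t + 4 = \frac{5 + \frac{1}{1 + \left(12 + 6\right)}}{1 + \left(12 + 6\right)} \frac{79}{15} + 4 = \frac{5 + \frac{1}{1 + 18}}{1 + 18} \cdot \frac{79}{15} + 4 = \frac{5 + \frac{1}{19}}{19} \cdot \frac{79}{15} + 4 = \frac{1}{19} \cdot \frac{96}{19} \cdot \frac{79}{15} + 4 = \frac{96}{361} \cdot \frac{79}{15} + 4 = \frac{2528}{1805} + 4 = \frac{9748}{1805}$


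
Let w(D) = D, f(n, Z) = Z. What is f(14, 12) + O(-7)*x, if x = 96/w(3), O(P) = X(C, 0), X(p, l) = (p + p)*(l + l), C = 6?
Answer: 12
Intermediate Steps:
X(p, l) = 4*l*p (X(p, l) = (2*p)*(2*l) = 4*l*p)
O(P) = 0 (O(P) = 4*0*6 = 0)
x = 32 (x = 96/3 = 96*(1/3) = 32)
f(14, 12) + O(-7)*x = 12 + 0*32 = 12 + 0 = 12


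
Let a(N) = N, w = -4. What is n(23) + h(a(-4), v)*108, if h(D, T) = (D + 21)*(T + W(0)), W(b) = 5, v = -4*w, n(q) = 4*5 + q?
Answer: 38599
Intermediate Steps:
n(q) = 20 + q
v = 16 (v = -4*(-4) = 16)
h(D, T) = (5 + T)*(21 + D) (h(D, T) = (D + 21)*(T + 5) = (21 + D)*(5 + T) = (5 + T)*(21 + D))
n(23) + h(a(-4), v)*108 = (20 + 23) + (105 + 5*(-4) + 21*16 - 4*16)*108 = 43 + (105 - 20 + 336 - 64)*108 = 43 + 357*108 = 43 + 38556 = 38599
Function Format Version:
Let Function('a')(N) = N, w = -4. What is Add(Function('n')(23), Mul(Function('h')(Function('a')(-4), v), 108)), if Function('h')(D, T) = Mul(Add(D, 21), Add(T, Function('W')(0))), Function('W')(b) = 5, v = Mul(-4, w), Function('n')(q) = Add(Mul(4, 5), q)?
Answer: 38599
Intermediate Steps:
Function('n')(q) = Add(20, q)
v = 16 (v = Mul(-4, -4) = 16)
Function('h')(D, T) = Mul(Add(5, T), Add(21, D)) (Function('h')(D, T) = Mul(Add(D, 21), Add(T, 5)) = Mul(Add(21, D), Add(5, T)) = Mul(Add(5, T), Add(21, D)))
Add(Function('n')(23), Mul(Function('h')(Function('a')(-4), v), 108)) = Add(Add(20, 23), Mul(Add(105, Mul(5, -4), Mul(21, 16), Mul(-4, 16)), 108)) = Add(43, Mul(Add(105, -20, 336, -64), 108)) = Add(43, Mul(357, 108)) = Add(43, 38556) = 38599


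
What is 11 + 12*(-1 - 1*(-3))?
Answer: 35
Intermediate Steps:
11 + 12*(-1 - 1*(-3)) = 11 + 12*(-1 + 3) = 11 + 12*2 = 11 + 24 = 35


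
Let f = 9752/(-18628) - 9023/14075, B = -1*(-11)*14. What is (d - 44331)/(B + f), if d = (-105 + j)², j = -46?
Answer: -1411232830750/10017945389 ≈ -140.87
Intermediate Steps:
B = 154 (B = 11*14 = 154)
f = -76334961/65547275 (f = 9752*(-1/18628) - 9023*1/14075 = -2438/4657 - 9023/14075 = -76334961/65547275 ≈ -1.1646)
d = 22801 (d = (-105 - 46)² = (-151)² = 22801)
(d - 44331)/(B + f) = (22801 - 44331)/(154 - 76334961/65547275) = -21530/10017945389/65547275 = -21530*65547275/10017945389 = -1411232830750/10017945389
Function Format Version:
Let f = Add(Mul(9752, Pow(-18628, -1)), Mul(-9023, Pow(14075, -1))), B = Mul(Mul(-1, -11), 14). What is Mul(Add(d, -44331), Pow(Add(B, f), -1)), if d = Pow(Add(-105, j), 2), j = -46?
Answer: Rational(-1411232830750, 10017945389) ≈ -140.87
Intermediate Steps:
B = 154 (B = Mul(11, 14) = 154)
f = Rational(-76334961, 65547275) (f = Add(Mul(9752, Rational(-1, 18628)), Mul(-9023, Rational(1, 14075))) = Add(Rational(-2438, 4657), Rational(-9023, 14075)) = Rational(-76334961, 65547275) ≈ -1.1646)
d = 22801 (d = Pow(Add(-105, -46), 2) = Pow(-151, 2) = 22801)
Mul(Add(d, -44331), Pow(Add(B, f), -1)) = Mul(Add(22801, -44331), Pow(Add(154, Rational(-76334961, 65547275)), -1)) = Mul(-21530, Pow(Rational(10017945389, 65547275), -1)) = Mul(-21530, Rational(65547275, 10017945389)) = Rational(-1411232830750, 10017945389)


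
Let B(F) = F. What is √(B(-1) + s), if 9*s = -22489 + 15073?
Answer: 5*I*√33 ≈ 28.723*I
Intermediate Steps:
s = -824 (s = (-22489 + 15073)/9 = (⅑)*(-7416) = -824)
√(B(-1) + s) = √(-1 - 824) = √(-825) = 5*I*√33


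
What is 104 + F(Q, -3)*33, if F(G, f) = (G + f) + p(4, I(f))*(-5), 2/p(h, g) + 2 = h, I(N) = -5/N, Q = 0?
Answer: -160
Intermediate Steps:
p(h, g) = 2/(-2 + h)
F(G, f) = -5 + G + f (F(G, f) = (G + f) + (2/(-2 + 4))*(-5) = (G + f) + (2/2)*(-5) = (G + f) + (2*(½))*(-5) = (G + f) + 1*(-5) = (G + f) - 5 = -5 + G + f)
104 + F(Q, -3)*33 = 104 + (-5 + 0 - 3)*33 = 104 - 8*33 = 104 - 264 = -160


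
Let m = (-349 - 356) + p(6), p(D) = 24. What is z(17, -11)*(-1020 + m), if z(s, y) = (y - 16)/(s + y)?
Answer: 15309/2 ≈ 7654.5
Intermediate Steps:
m = -681 (m = (-349 - 356) + 24 = -705 + 24 = -681)
z(s, y) = (-16 + y)/(s + y)
z(17, -11)*(-1020 + m) = ((-16 - 11)/(17 - 11))*(-1020 - 681) = (-27/6)*(-1701) = ((⅙)*(-27))*(-1701) = -9/2*(-1701) = 15309/2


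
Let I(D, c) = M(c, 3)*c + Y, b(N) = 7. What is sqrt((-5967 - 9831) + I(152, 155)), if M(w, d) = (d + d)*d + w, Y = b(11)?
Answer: 4*sqrt(689) ≈ 105.00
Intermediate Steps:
Y = 7
M(w, d) = w + 2*d**2 (M(w, d) = (2*d)*d + w = 2*d**2 + w = w + 2*d**2)
I(D, c) = 7 + c*(18 + c) (I(D, c) = (c + 2*3**2)*c + 7 = (c + 2*9)*c + 7 = (c + 18)*c + 7 = (18 + c)*c + 7 = c*(18 + c) + 7 = 7 + c*(18 + c))
sqrt((-5967 - 9831) + I(152, 155)) = sqrt((-5967 - 9831) + (7 + 155*(18 + 155))) = sqrt(-15798 + (7 + 155*173)) = sqrt(-15798 + (7 + 26815)) = sqrt(-15798 + 26822) = sqrt(11024) = 4*sqrt(689)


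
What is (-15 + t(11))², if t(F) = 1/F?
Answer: 26896/121 ≈ 222.28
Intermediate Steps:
(-15 + t(11))² = (-15 + 1/11)² = (-164/11)² = 26896/121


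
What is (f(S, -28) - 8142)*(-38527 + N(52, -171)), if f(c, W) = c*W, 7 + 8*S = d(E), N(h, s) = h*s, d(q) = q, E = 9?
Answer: 386417431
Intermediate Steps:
S = ¼ (S = -7/8 + (⅛)*9 = -7/8 + 9/8 = ¼ ≈ 0.25000)
f(c, W) = W*c
(f(S, -28) - 8142)*(-38527 + N(52, -171)) = (-28*¼ - 8142)*(-38527 + 52*(-171)) = (-7 - 8142)*(-38527 - 8892) = -8149*(-47419) = 386417431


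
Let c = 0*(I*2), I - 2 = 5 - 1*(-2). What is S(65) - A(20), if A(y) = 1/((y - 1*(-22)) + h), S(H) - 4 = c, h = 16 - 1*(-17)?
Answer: 299/75 ≈ 3.9867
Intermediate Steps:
I = 9 (I = 2 + (5 - 1*(-2)) = 2 + (5 + 2) = 2 + 7 = 9)
h = 33 (h = 16 + 17 = 33)
c = 0 (c = 0*(9*2) = 0*18 = 0)
S(H) = 4 (S(H) = 4 + 0 = 4)
A(y) = 1/(55 + y) (A(y) = 1/((y - 1*(-22)) + 33) = 1/((y + 22) + 33) = 1/((22 + y) + 33) = 1/(55 + y))
S(65) - A(20) = 4 - 1/(55 + 20) = 4 - 1/75 = 299/75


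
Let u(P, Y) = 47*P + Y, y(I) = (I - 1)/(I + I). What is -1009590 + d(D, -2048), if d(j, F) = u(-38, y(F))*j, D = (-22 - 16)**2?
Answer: -3673960087/1024 ≈ -3.5879e+6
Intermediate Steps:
D = 1444 (D = (-38)**2 = 1444)
y(I) = (-1 + I)/(2*I) (y(I) = (-1 + I)/((2*I)) = (-1 + I)*(1/(2*I)) = (-1 + I)/(2*I))
u(P, Y) = Y + 47*P
d(j, F) = j*(-1786 + (-1 + F)/(2*F)) (d(j, F) = ((-1 + F)/(2*F) + 47*(-38))*j = ((-1 + F)/(2*F) - 1786)*j = (-1786 + (-1 + F)/(2*F))*j = j*(-1786 + (-1 + F)/(2*F)))
-1009590 + d(D, -2048) = -1009590 - 1/2*1444*(1 + 3571*(-2048))/(-2048) = -1009590 - 1/2*1444*(-1/2048)*(1 - 7313408) = -1009590 - 1/2*1444*(-1/2048)*(-7313407) = -1009590 - 2640139927/1024 = -3673960087/1024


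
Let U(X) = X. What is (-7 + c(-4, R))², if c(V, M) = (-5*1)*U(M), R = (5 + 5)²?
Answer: 257049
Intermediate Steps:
R = 100 (R = 10² = 100)
c(V, M) = -5*M (c(V, M) = (-5*1)*M = -5*M)
(-7 + c(-4, R))² = (-7 - 5*100)² = (-7 - 500)² = (-507)² = 257049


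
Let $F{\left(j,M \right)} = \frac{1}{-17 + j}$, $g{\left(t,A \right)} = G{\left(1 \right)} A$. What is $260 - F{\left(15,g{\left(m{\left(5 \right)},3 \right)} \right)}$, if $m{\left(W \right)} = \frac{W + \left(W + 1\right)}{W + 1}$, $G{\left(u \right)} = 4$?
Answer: $\frac{521}{2} \approx 260.5$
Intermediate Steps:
$m{\left(W \right)} = \frac{1 + 2 W}{1 + W}$ ($m{\left(W \right)} = \frac{W + \left(1 + W\right)}{1 + W} = \frac{1 + 2 W}{1 + W}$)
$g{\left(t,A \right)} = 4 A$
$260 - F{\left(15,g{\left(m{\left(5 \right)},3 \right)} \right)} = 260 - \frac{1}{-17 + 15} = 260 - \frac{1}{-2} = 260 - - \frac{1}{2} = 260 + \frac{1}{2} = \frac{521}{2}$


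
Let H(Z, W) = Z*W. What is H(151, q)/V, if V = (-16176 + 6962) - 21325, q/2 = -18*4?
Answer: 21744/30539 ≈ 0.71201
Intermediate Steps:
q = -144 (q = 2*(-18*4) = 2*(-72) = -144)
H(Z, W) = W*Z
V = -30539 (V = -9214 - 21325 = -30539)
H(151, q)/V = -144*151/(-30539) = -21744*(-1/30539) = 21744/30539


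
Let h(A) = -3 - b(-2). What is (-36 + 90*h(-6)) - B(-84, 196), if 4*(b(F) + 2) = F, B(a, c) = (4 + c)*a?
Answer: 16719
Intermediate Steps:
B(a, c) = a*(4 + c)
b(F) = -2 + F/4
h(A) = -½ (h(A) = -3 - (-2 + (¼)*(-2)) = -3 - (-2 - ½) = -3 - 1*(-5/2) = -3 + 5/2 = -½)
(-36 + 90*h(-6)) - B(-84, 196) = (-36 + 90*(-½)) - (-84)*(4 + 196) = (-36 - 45) - (-84)*200 = -81 - 1*(-16800) = -81 + 16800 = 16719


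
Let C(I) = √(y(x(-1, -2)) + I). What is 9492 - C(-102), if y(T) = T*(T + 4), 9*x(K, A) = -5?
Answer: 9492 - I*√8417/9 ≈ 9492.0 - 10.194*I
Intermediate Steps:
x(K, A) = -5/9 (x(K, A) = (⅑)*(-5) = -5/9)
y(T) = T*(4 + T)
C(I) = √(-155/81 + I) (C(I) = √(-5*(4 - 5/9)/9 + I) = √(-5/9*31/9 + I) = √(-155/81 + I))
9492 - C(-102) = 9492 - √(-155 + 81*(-102))/9 = 9492 - √(-155 - 8262)/9 = 9492 - √(-8417)/9 = 9492 - I*√8417/9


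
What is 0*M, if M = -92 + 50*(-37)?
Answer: 0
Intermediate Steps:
M = -1942 (M = -92 - 1850 = -1942)
0*M = 0*(-1942) = 0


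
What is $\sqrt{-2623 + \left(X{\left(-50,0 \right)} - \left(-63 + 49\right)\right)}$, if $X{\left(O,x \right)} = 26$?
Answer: $3 i \sqrt{287} \approx 50.823 i$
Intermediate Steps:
$\sqrt{-2623 + \left(X{\left(-50,0 \right)} - \left(-63 + 49\right)\right)} = \sqrt{-2623 + \left(26 - \left(-63 + 49\right)\right)} = \sqrt{-2623 + \left(26 - -14\right)} = \sqrt{-2623 + \left(26 + 14\right)} = \sqrt{-2623 + 40} = \sqrt{-2583} = 3 i \sqrt{287}$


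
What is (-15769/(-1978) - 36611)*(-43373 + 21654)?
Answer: 1572472736291/1978 ≈ 7.9498e+8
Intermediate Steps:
(-15769/(-1978) - 36611)*(-43373 + 21654) = (-15769*(-1/1978) - 36611)*(-21719) = (15769/1978 - 36611)*(-21719) = -72400789/1978*(-21719) = 1572472736291/1978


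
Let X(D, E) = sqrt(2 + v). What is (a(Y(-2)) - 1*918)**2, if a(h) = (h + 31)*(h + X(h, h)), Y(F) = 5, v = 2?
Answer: 443556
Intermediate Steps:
X(D, E) = 2 (X(D, E) = sqrt(2 + 2) = sqrt(4) = 2)
a(h) = (2 + h)*(31 + h) (a(h) = (h + 31)*(h + 2) = (31 + h)*(2 + h) = (2 + h)*(31 + h))
(a(Y(-2)) - 1*918)**2 = ((62 + 5**2 + 33*5) - 1*918)**2 = ((62 + 25 + 165) - 918)**2 = (252 - 918)**2 = (-666)**2 = 443556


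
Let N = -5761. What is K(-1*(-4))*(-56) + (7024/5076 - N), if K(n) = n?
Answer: 7028209/1269 ≈ 5538.4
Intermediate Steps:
K(-1*(-4))*(-56) + (7024/5076 - N) = -1*(-4)*(-56) + (7024/5076 - 1*(-5761)) = 4*(-56) + (7024*(1/5076) + 5761) = -224 + (1756/1269 + 5761) = -224 + 7312465/1269 = 7028209/1269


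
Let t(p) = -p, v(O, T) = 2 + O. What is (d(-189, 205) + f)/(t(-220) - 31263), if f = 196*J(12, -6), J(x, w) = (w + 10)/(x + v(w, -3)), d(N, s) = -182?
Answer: 84/31043 ≈ 0.0027059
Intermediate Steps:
J(x, w) = (10 + w)/(2 + w + x) (J(x, w) = (w + 10)/(x + (2 + w)) = (10 + w)/(2 + w + x))
f = 98 (f = 196*((10 - 6)/(2 - 6 + 12)) = 196*(4/8) = 196*((1/8)*4) = 196*(1/2) = 98)
(d(-189, 205) + f)/(t(-220) - 31263) = (-182 + 98)/(-1*(-220) - 31263) = -84/(220 - 31263) = -84/(-31043) = -84*(-1/31043) = 84/31043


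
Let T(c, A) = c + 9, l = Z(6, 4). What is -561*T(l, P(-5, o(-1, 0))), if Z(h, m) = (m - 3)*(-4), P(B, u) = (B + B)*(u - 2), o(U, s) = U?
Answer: -2805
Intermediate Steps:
P(B, u) = 2*B*(-2 + u) (P(B, u) = (2*B)*(-2 + u) = 2*B*(-2 + u))
Z(h, m) = 12 - 4*m (Z(h, m) = (-3 + m)*(-4) = 12 - 4*m)
l = -4 (l = 12 - 4*4 = 12 - 16 = -4)
T(c, A) = 9 + c
-561*T(l, P(-5, o(-1, 0))) = -561*(9 - 4) = -561*5 = -2805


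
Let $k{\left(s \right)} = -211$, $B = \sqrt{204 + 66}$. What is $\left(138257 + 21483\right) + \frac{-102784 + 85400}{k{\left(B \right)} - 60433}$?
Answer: $\frac{2421822486}{15161} \approx 1.5974 \cdot 10^{5}$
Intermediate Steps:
$B = 3 \sqrt{30}$ ($B = \sqrt{270} = 3 \sqrt{30} \approx 16.432$)
$\left(138257 + 21483\right) + \frac{-102784 + 85400}{k{\left(B \right)} - 60433} = \left(138257 + 21483\right) + \frac{-102784 + 85400}{-211 - 60433} = 159740 - \frac{17384}{-60644} = 159740 - - \frac{4346}{15161} = 159740 + \frac{4346}{15161} = \frac{2421822486}{15161}$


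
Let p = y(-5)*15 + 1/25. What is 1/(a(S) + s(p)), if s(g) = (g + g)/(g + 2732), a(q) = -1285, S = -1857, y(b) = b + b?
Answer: -64551/82955533 ≈ -0.00077814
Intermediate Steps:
y(b) = 2*b
p = -3749/25 (p = (2*(-5))*15 + 1/25 = -10*15 + 1/25 = -150 + 1/25 = -3749/25 ≈ -149.96)
s(g) = 2*g/(2732 + g) (s(g) = (2*g)/(2732 + g) = 2*g/(2732 + g))
1/(a(S) + s(p)) = 1/(-1285 + 2*(-3749/25)/(2732 - 3749/25)) = 1/(-1285 + 2*(-3749/25)/(64551/25)) = 1/(-1285 + 2*(-3749/25)*(25/64551)) = 1/(-1285 - 7498/64551) = 1/(-82955533/64551) = -64551/82955533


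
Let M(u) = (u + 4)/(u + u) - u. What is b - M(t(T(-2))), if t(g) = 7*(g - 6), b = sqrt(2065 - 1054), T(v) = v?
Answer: -1581/28 + sqrt(1011) ≈ -24.668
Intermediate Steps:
b = sqrt(1011) ≈ 31.796
t(g) = -42 + 7*g (t(g) = 7*(-6 + g) = -42 + 7*g)
M(u) = -u + (4 + u)/(2*u) (M(u) = (4 + u)/((2*u)) - u = (4 + u)*(1/(2*u)) - u = (4 + u)/(2*u) - u = -u + (4 + u)/(2*u))
b - M(t(T(-2))) = sqrt(1011) - (1/2 - (-42 + 7*(-2)) + 2/(-42 + 7*(-2))) = sqrt(1011) - (1/2 - (-42 - 14) + 2/(-42 - 14)) = sqrt(1011) - (1/2 - 1*(-56) + 2/(-56)) = sqrt(1011) - (1/2 + 56 + 2*(-1/56)) = sqrt(1011) - (1/2 + 56 - 1/28) = sqrt(1011) - 1*1581/28 = sqrt(1011) - 1581/28 = -1581/28 + sqrt(1011)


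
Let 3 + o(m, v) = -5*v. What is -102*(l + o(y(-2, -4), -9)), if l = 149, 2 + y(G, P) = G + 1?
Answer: -19482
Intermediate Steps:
y(G, P) = -1 + G (y(G, P) = -2 + (G + 1) = -2 + (1 + G) = -1 + G)
o(m, v) = -3 - 5*v
-102*(l + o(y(-2, -4), -9)) = -102*(149 + (-3 - 5*(-9))) = -102*(149 + (-3 + 45)) = -102*(149 + 42) = -102*191 = -19482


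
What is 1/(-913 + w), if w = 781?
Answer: -1/132 ≈ -0.0075758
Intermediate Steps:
1/(-913 + w) = 1/(-913 + 781) = 1/(-132) = -1/132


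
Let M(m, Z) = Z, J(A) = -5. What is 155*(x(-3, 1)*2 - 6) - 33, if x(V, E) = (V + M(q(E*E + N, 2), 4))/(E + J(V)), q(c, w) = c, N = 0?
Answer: -2081/2 ≈ -1040.5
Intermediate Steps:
x(V, E) = (4 + V)/(-5 + E) (x(V, E) = (V + 4)/(E - 5) = (4 + V)/(-5 + E))
155*(x(-3, 1)*2 - 6) - 33 = 155*(((4 - 3)/(-5 + 1))*2 - 6) - 33 = 155*((1/(-4))*2 - 6) - 33 = 155*(-¼*1*2 - 6) - 33 = 155*(-¼*2 - 6) - 33 = 155*(-½ - 6) - 33 = 155*(-13/2) - 33 = -2015/2 - 33 = -2081/2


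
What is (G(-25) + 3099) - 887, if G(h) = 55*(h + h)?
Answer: -538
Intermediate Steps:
G(h) = 110*h (G(h) = 55*(2*h) = 110*h)
(G(-25) + 3099) - 887 = (110*(-25) + 3099) - 887 = (-2750 + 3099) - 887 = 349 - 887 = -538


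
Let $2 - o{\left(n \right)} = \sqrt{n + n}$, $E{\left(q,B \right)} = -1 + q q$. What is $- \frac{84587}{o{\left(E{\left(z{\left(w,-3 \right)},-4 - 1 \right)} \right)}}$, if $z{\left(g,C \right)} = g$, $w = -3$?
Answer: $\frac{84587}{2} \approx 42294.0$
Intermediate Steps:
$E{\left(q,B \right)} = -1 + q^{2}$
$o{\left(n \right)} = 2 - \sqrt{2} \sqrt{n}$ ($o{\left(n \right)} = 2 - \sqrt{n + n} = 2 - \sqrt{2 n} = 2 - \sqrt{2} \sqrt{n}$)
$- \frac{84587}{o{\left(E{\left(z{\left(w,-3 \right)},-4 - 1 \right)} \right)}} = - \frac{84587}{2 - \sqrt{2} \sqrt{-1 + \left(-3\right)^{2}}} = - \frac{84587}{2 - \sqrt{2} \sqrt{-1 + 9}} = - \frac{84587}{2 - \sqrt{2} \sqrt{8}} = - \frac{84587}{2 - \sqrt{2} \cdot 2 \sqrt{2}} = - \frac{84587}{2 - 4} = - \frac{84587}{-2} = \left(-84587\right) \left(- \frac{1}{2}\right) = \frac{84587}{2}$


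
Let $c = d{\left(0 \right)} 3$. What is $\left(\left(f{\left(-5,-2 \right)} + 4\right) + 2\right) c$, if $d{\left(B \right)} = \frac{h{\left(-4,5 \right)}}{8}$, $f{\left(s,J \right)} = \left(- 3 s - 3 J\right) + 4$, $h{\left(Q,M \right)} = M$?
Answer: $\frac{465}{8} \approx 58.125$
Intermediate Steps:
$f{\left(s,J \right)} = 4 - 3 J - 3 s$ ($f{\left(s,J \right)} = \left(- 3 J - 3 s\right) + 4 = 4 - 3 J - 3 s$)
$d{\left(B \right)} = \frac{5}{8}$
$c = \frac{15}{8}$ ($c = \frac{5}{8} \cdot 3 = \frac{15}{8} \approx 1.875$)
$\left(\left(f{\left(-5,-2 \right)} + 4\right) + 2\right) c = \left(\left(\left(4 - -6 - -15\right) + 4\right) + 2\right) \frac{15}{8} = \left(\left(\left(4 + 6 + 15\right) + 4\right) + 2\right) \frac{15}{8} = \left(\left(25 + 4\right) + 2\right) \frac{15}{8} = \left(29 + 2\right) \frac{15}{8} = 31 \cdot \frac{15}{8} = \frac{465}{8}$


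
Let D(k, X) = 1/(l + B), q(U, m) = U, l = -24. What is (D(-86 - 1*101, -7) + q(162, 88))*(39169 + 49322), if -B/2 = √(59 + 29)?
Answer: 401129703/28 + 88491*√22/56 ≈ 1.4333e+7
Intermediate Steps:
B = -4*√22 (B = -2*√(59 + 29) = -4*√22 ≈ -18.762)
D(k, X) = 1/(-24 - 4*√22)
(D(-86 - 1*101, -7) + q(162, 88))*(39169 + 49322) = ((-3/28 + √22/56) + 162)*(39169 + 49322) = (4533/28 + √22/56)*88491 = 401129703/28 + 88491*√22/56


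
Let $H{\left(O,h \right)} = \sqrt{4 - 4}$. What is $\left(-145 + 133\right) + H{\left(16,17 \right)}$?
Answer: $-12$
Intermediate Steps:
$H{\left(O,h \right)} = 0$ ($H{\left(O,h \right)} = \sqrt{0} = 0$)
$\left(-145 + 133\right) + H{\left(16,17 \right)} = \left(-145 + 133\right) + 0 = -12 + 0 = -12$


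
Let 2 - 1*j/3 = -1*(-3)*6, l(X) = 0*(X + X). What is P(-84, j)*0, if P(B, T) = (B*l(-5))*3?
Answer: 0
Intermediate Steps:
l(X) = 0 (l(X) = 0*(2*X) = 0)
j = -48 (j = 6 - 3*(-1*(-3))*6 = 6 - 9*6 = 6 - 3*18 = 6 - 54 = -48)
P(B, T) = 0 (P(B, T) = (B*0)*3 = 0*3 = 0)
P(-84, j)*0 = 0*0 = 0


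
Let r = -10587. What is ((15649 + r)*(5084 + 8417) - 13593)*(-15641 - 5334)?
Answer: -1433189637275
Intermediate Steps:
((15649 + r)*(5084 + 8417) - 13593)*(-15641 - 5334) = ((15649 - 10587)*(5084 + 8417) - 13593)*(-15641 - 5334) = (5062*13501 - 13593)*(-20975) = (68342062 - 13593)*(-20975) = 68328469*(-20975) = -1433189637275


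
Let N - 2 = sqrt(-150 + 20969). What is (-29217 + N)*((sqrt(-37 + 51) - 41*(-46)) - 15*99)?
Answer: -(401 + sqrt(14))*(29215 - sqrt(20819)) ≈ -1.1766e+7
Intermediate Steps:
N = 2 + sqrt(20819) (N = 2 + sqrt(-150 + 20969) = 2 + sqrt(20819) ≈ 146.29)
(-29217 + N)*((sqrt(-37 + 51) - 41*(-46)) - 15*99) = (-29217 + (2 + sqrt(20819)))*((sqrt(-37 + 51) - 41*(-46)) - 15*99) = (-29215 + sqrt(20819))*((sqrt(14) + 1886) - 1485) = (-29215 + sqrt(20819))*((1886 + sqrt(14)) - 1485) = (-29215 + sqrt(20819))*(401 + sqrt(14))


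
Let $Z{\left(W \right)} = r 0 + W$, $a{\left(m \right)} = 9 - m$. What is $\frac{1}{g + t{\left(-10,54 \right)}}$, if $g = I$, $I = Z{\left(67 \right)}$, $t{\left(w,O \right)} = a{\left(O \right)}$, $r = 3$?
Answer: $\frac{1}{22} \approx 0.045455$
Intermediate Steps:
$t{\left(w,O \right)} = 9 - O$
$Z{\left(W \right)} = W$ ($Z{\left(W \right)} = 3 \cdot 0 + W = 0 + W = W$)
$I = 67$
$g = 67$
$\frac{1}{g + t{\left(-10,54 \right)}} = \frac{1}{67 + \left(9 - 54\right)} = \frac{1}{67 - 45} = \frac{1}{22}$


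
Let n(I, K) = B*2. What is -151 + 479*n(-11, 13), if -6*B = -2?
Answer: 505/3 ≈ 168.33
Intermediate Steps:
B = 1/3 (B = -1/6*(-2) = 1/3 ≈ 0.33333)
n(I, K) = 2/3 (n(I, K) = (1/3)*2 = 2/3)
-151 + 479*n(-11, 13) = -151 + 479*(2/3) = -151 + 958/3 = 505/3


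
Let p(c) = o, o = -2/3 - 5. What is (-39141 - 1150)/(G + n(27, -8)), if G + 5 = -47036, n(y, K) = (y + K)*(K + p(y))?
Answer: 120873/141902 ≈ 0.85181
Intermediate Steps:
o = -17/3 (o = -2*⅓ - 5 = -⅔ - 5 = -17/3 ≈ -5.6667)
p(c) = -17/3
n(y, K) = (-17/3 + K)*(K + y) (n(y, K) = (y + K)*(K - 17/3) = (K + y)*(-17/3 + K) = (-17/3 + K)*(K + y))
G = -47041 (G = -5 - 47036 = -47041)
(-39141 - 1150)/(G + n(27, -8)) = (-39141 - 1150)/(-47041 + ((-8)² - 17/3*(-8) - 17/3*27 - 8*27)) = -40291/(-47041 + (64 + 136/3 - 153 - 216)) = -40291/(-47041 - 779/3) = -40291/(-141902/3) = -40291*(-3/141902) = 120873/141902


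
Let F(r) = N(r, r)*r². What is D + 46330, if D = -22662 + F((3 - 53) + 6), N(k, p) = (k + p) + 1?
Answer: -144764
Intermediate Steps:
N(k, p) = 1 + k + p
F(r) = r²*(1 + 2*r) (F(r) = (1 + r + r)*r² = (1 + 2*r)*r² = r²*(1 + 2*r))
D = -191094 (D = -22662 + ((3 - 53) + 6)²*(1 + 2*((3 - 53) + 6)) = -22662 + (-50 + 6)²*(1 + 2*(-50 + 6)) = -22662 + (-44)²*(1 + 2*(-44)) = -22662 + 1936*(1 - 88) = -22662 + 1936*(-87) = -22662 - 168432 = -191094)
D + 46330 = -191094 + 46330 = -144764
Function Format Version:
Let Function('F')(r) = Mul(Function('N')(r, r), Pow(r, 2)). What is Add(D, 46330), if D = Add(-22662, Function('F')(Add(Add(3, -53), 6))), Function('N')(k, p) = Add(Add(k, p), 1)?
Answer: -144764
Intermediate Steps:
Function('N')(k, p) = Add(1, k, p)
Function('F')(r) = Mul(Pow(r, 2), Add(1, Mul(2, r))) (Function('F')(r) = Mul(Add(1, r, r), Pow(r, 2)) = Mul(Add(1, Mul(2, r)), Pow(r, 2)) = Mul(Pow(r, 2), Add(1, Mul(2, r))))
D = -191094 (D = Add(-22662, Mul(Pow(Add(Add(3, -53), 6), 2), Add(1, Mul(2, Add(Add(3, -53), 6))))) = Add(-22662, Mul(Pow(Add(-50, 6), 2), Add(1, Mul(2, Add(-50, 6))))) = Add(-22662, Mul(Pow(-44, 2), Add(1, Mul(2, -44)))) = Add(-22662, Mul(1936, Add(1, -88))) = Add(-22662, Mul(1936, -87)) = Add(-22662, -168432) = -191094)
Add(D, 46330) = Add(-191094, 46330) = -144764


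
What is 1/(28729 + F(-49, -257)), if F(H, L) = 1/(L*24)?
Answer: 6168/177200471 ≈ 3.4808e-5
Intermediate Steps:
F(H, L) = 1/(24*L)
1/(28729 + F(-49, -257)) = 1/(28729 + (1/24)/(-257)) = 1/(28729 + (1/24)*(-1/257)) = 1/(28729 - 1/6168) = 1/(177200471/6168) = 6168/177200471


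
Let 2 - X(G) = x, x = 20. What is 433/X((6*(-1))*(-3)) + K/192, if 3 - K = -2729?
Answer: -1415/144 ≈ -9.8264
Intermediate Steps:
K = 2732 (K = 3 - 1*(-2729) = 3 + 2729 = 2732)
X(G) = -18 (X(G) = 2 - 1*20 = 2 - 20 = -18)
433/X((6*(-1))*(-3)) + K/192 = 433/(-18) + 2732/192 = 433*(-1/18) + 2732*(1/192) = -433/18 + 683/48 = -1415/144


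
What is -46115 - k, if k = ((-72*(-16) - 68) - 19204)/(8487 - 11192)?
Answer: -24951839/541 ≈ -46122.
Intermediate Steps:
k = 3624/541 (k = ((1152 - 68) - 19204)/(-2705) = (1084 - 19204)*(-1/2705) = -18120*(-1/2705) = 3624/541 ≈ 6.6987)
-46115 - k = -46115 - 1*3624/541 = -46115 - 3624/541 = -24951839/541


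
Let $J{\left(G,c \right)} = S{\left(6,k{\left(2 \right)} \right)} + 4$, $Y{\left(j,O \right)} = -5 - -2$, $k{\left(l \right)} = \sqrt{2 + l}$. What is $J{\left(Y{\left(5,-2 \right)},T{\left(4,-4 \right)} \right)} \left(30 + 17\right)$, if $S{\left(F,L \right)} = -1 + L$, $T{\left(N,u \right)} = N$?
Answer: $235$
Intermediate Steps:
$Y{\left(j,O \right)} = -3$ ($Y{\left(j,O \right)} = -5 + 2 = -3$)
$J{\left(G,c \right)} = 5$ ($J{\left(G,c \right)} = \left(-1 + \sqrt{2 + 2}\right) + 4 = \left(-1 + \sqrt{4}\right) + 4 = \left(-1 + 2\right) + 4 = 1 + 4 = 5$)
$J{\left(Y{\left(5,-2 \right)},T{\left(4,-4 \right)} \right)} \left(30 + 17\right) = 5 \left(30 + 17\right) = 5 \cdot 47 = 235$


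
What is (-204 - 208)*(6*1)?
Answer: -2472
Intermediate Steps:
(-204 - 208)*(6*1) = -412*6 = -2472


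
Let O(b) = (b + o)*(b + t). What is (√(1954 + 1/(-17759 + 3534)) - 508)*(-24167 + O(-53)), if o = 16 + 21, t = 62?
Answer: 12349988 - 24311*√15815724281/2845 ≈ 1.1275e+7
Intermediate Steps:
o = 37
O(b) = (37 + b)*(62 + b) (O(b) = (b + 37)*(b + 62) = (37 + b)*(62 + b))
(√(1954 + 1/(-17759 + 3534)) - 508)*(-24167 + O(-53)) = (√(1954 + 1/(-17759 + 3534)) - 508)*(-24167 + (2294 + (-53)² + 99*(-53))) = (√(1954 + 1/(-14225)) - 508)*(-24167 + (2294 + 2809 - 5247)) = (√(1954 - 1/14225) - 508)*(-24167 - 144) = (√(27795649/14225) - 508)*(-24311) = (√15815724281/2845 - 508)*(-24311) = (-508 + √15815724281/2845)*(-24311) = 12349988 - 24311*√15815724281/2845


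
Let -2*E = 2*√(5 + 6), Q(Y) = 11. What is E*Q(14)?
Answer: -11*√11 ≈ -36.483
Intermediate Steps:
E = -√11 (E = -√(5 + 6) = -√11 ≈ -3.3166)
E*Q(14) = -√11*11 = -11*√11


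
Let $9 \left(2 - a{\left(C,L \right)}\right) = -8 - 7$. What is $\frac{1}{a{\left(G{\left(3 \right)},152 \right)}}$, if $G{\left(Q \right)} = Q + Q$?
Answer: $\frac{3}{11} \approx 0.27273$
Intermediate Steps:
$G{\left(Q \right)} = 2 Q$
$a{\left(C,L \right)} = \frac{11}{3}$ ($a{\left(C,L \right)} = 2 - \frac{-8 - 7}{9} = 2 - - \frac{5}{3} = 2 + \frac{5}{3} = \frac{11}{3}$)
$\frac{1}{a{\left(G{\left(3 \right)},152 \right)}} = \frac{1}{\frac{11}{3}} = \frac{3}{11}$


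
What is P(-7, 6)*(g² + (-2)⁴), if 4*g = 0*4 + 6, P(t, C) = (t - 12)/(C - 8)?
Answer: 1387/8 ≈ 173.38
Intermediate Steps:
P(t, C) = (-12 + t)/(-8 + C)
g = 3/2 (g = (0*4 + 6)/4 = (0 + 6)/4 = (¼)*6 = 3/2 ≈ 1.5000)
P(-7, 6)*(g² + (-2)⁴) = ((-12 - 7)/(-8 + 6))*((3/2)² + (-2)⁴) = (-19/(-2))*(9/4 + 16) = -½*(-19)*(73/4) = (19/2)*(73/4) = 1387/8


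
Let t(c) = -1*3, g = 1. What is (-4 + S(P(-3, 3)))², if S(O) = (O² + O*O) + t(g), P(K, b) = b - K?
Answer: 4225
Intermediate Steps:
t(c) = -3
S(O) = -3 + 2*O² (S(O) = (O² + O*O) - 3 = (O² + O²) - 3 = 2*O² - 3 = -3 + 2*O²)
(-4 + S(P(-3, 3)))² = (-4 + (-3 + 2*(3 - 1*(-3))²))² = (-4 + (-3 + 2*(3 + 3)²))² = (-4 + (-3 + 2*6²))² = (-4 + (-3 + 2*36))² = (-4 + (-3 + 72))² = (-4 + 69)² = 65² = 4225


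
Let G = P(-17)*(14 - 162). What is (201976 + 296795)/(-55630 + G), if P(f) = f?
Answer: -498771/53114 ≈ -9.3906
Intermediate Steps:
G = 2516 (G = -17*(14 - 162) = -17*(-148) = 2516)
(201976 + 296795)/(-55630 + G) = (201976 + 296795)/(-55630 + 2516) = 498771/(-53114) = 498771*(-1/53114) = -498771/53114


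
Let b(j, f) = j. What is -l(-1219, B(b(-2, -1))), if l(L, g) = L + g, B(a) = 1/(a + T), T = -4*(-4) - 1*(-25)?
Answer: 47540/39 ≈ 1219.0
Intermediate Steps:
T = 41 (T = 16 + 25 = 41)
B(a) = 1/(41 + a) (B(a) = 1/(a + 41) = 1/(41 + a))
-l(-1219, B(b(-2, -1))) = -(-1219 + 1/(41 - 2)) = -(-1219 + 1/39) = -1*(-47540/39) = 47540/39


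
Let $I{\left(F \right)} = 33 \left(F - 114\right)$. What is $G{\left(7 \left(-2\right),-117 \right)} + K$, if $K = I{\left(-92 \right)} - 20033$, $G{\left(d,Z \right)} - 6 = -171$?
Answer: $-26996$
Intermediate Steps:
$G{\left(d,Z \right)} = -165$ ($G{\left(d,Z \right)} = 6 - 171 = -165$)
$I{\left(F \right)} = -3762 + 33 F$ ($I{\left(F \right)} = 33 \left(-114 + F\right) = -3762 + 33 F$)
$K = -26831$ ($K = \left(-3762 + 33 \left(-92\right)\right) - 20033 = \left(-3762 - 3036\right) - 20033 = -6798 - 20033 = -26831$)
$G{\left(7 \left(-2\right),-117 \right)} + K = -165 - 26831 = -26996$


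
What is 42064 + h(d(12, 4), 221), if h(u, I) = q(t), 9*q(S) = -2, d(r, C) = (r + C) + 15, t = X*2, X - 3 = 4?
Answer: 378574/9 ≈ 42064.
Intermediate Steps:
X = 7 (X = 3 + 4 = 7)
t = 14 (t = 7*2 = 14)
d(r, C) = 15 + C + r (d(r, C) = (C + r) + 15 = 15 + C + r)
q(S) = -2/9 (q(S) = (⅑)*(-2) = -2/9)
h(u, I) = -2/9
42064 + h(d(12, 4), 221) = 42064 - 2/9 = 378574/9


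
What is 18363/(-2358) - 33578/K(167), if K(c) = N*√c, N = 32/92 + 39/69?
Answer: -6121/786 - 772294*√167/3507 ≈ -2853.6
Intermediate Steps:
N = 21/23 (N = 32*(1/92) + 39*(1/69) = 8/23 + 13/23 = 21/23 ≈ 0.91304)
K(c) = 21*√c/23
18363/(-2358) - 33578/K(167) = 18363/(-2358) - 33578*23*√167/3507 = 18363*(-1/2358) - 772294*√167/3507 = -6121/786 - 772294*√167/3507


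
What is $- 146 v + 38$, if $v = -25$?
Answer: $3688$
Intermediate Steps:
$- 146 v + 38 = \left(-146\right) \left(-25\right) + 38 = 3650 + 38 = 3688$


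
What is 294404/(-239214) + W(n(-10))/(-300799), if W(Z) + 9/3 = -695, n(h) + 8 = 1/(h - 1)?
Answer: -44194728712/35977665993 ≈ -1.2284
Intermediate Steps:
n(h) = -8 + 1/(-1 + h) (n(h) = -8 + 1/(h - 1) = -8 + 1/(-1 + h))
W(Z) = -698 (W(Z) = -3 - 695 = -698)
294404/(-239214) + W(n(-10))/(-300799) = 294404/(-239214) - 698/(-300799) = 294404*(-1/239214) - 698*(-1/300799) = -147202/119607 + 698/300799 = -44194728712/35977665993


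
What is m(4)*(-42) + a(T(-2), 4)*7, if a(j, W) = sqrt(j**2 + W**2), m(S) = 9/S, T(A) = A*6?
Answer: -189/2 + 28*sqrt(10) ≈ -5.9562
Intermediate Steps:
T(A) = 6*A
a(j, W) = sqrt(W**2 + j**2)
m(4)*(-42) + a(T(-2), 4)*7 = (9/4)*(-42) + sqrt(4**2 + (6*(-2))**2)*7 = (9*(1/4))*(-42) + sqrt(16 + (-12)**2)*7 = (9/4)*(-42) + sqrt(16 + 144)*7 = -189/2 + sqrt(160)*7 = -189/2 + (4*sqrt(10))*7 = -189/2 + 28*sqrt(10)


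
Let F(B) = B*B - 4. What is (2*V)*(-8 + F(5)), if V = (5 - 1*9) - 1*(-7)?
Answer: 78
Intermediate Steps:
V = 3 (V = (5 - 9) + 7 = -4 + 7 = 3)
F(B) = -4 + B**2 (F(B) = B**2 - 4 = -4 + B**2)
(2*V)*(-8 + F(5)) = (2*3)*(-8 + (-4 + 5**2)) = 6*(-8 + (-4 + 25)) = 6*(-8 + 21) = 6*13 = 78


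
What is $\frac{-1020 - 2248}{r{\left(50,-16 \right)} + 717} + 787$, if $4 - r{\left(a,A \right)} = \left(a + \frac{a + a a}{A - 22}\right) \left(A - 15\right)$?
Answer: $\frac{697499}{906} \approx 769.87$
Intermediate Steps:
$r{\left(a,A \right)} = 4 - \left(-15 + A\right) \left(a + \frac{a + a^{2}}{-22 + A}\right)$ ($r{\left(a,A \right)} = 4 - \left(a + \frac{a + a a}{A - 22}\right) \left(A - 15\right) = 4 - \left(a + \frac{a + a^{2}}{-22 + A}\right) \left(-15 + A\right) = 4 - \left(-15 + A\right) \left(a + \frac{a + a^{2}}{-22 + A}\right)$)
$\frac{-1020 - 2248}{r{\left(50,-16 \right)} + 717} + 787 = \frac{-1020 - 2248}{\frac{-88 - 15750 + 4 \left(-16\right) + 15 \cdot 50^{2} - - 16 \cdot 50^{2} - 50 \left(-16\right)^{2} + 36 \left(-16\right) 50}{-22 - 16} + 717} + 787 = - \frac{3268}{\frac{-88 - 15750 - 64 + 15 \cdot 2500 - \left(-16\right) 2500 - 50 \cdot 256 - 28800}{-38} + 717} + 787 = - \frac{3268}{- \frac{-88 - 15750 - 64 + 37500 + 40000 - 12800 - 28800}{38} + 717} + 787 = - \frac{3268}{\left(- \frac{1}{38}\right) 19998 + 717} + 787 = - \frac{3268}{- \frac{9999}{19} + 717} + 787 = - \frac{3268}{\frac{3624}{19}} + 787 = \left(-3268\right) \frac{19}{3624} + 787 = - \frac{15523}{906} + 787 = \frac{697499}{906}$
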